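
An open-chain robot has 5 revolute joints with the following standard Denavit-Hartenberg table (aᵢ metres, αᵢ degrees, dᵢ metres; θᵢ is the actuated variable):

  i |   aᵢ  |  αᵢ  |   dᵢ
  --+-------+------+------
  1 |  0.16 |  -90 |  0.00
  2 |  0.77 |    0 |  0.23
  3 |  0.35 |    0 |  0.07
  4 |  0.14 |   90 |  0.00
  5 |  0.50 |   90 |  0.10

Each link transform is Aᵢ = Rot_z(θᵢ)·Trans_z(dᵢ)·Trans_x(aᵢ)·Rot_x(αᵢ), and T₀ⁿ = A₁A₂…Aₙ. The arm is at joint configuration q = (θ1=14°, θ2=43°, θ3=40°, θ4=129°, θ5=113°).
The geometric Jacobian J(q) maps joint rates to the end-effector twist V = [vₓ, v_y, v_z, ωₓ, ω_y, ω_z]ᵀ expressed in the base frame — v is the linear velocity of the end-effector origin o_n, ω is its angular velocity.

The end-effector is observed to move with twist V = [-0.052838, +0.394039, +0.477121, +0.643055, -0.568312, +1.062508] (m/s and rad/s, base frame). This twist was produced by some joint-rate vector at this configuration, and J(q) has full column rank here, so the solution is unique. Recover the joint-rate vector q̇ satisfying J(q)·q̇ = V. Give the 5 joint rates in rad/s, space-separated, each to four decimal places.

o_n = [0.5533, 0.9215, -0.9867]
J₁: ẑ×o_n = [-0.9215, 0.5533, 0.0000], ω = ẑ
J2: z=[-0.2419, 0.9703, 0.0000] o=[0.1552, 0.0387, 0.0000] → [-0.9574, -0.2387, -0.5998, -0.2419, 0.9703, 0.0000]
J3: z=[-0.2419, 0.9703, 0.0000] o=[0.6460, 0.3981, -0.5251] → [-0.4478, -0.1117, -0.0366, -0.2419, 0.9703, 0.0000]
J4: z=[-0.2419, 0.9703, 0.0000] o=[0.6705, 0.4764, -0.8725] → [-0.1108, -0.0276, 0.0060, -0.2419, 0.9703, 0.0000]
J5: z=[-0.5142, -0.1282, -0.8480] o=[0.5553, 0.4476, -0.7983] → [0.4260, -0.0951, -0.2439, -0.5142, -0.1282, -0.8480]
q̇ = J⁺·V = [0.2840, -0.3840, -0.5830, 0.2600, -0.9180]

0.2840 -0.3840 -0.5830 0.2600 -0.9180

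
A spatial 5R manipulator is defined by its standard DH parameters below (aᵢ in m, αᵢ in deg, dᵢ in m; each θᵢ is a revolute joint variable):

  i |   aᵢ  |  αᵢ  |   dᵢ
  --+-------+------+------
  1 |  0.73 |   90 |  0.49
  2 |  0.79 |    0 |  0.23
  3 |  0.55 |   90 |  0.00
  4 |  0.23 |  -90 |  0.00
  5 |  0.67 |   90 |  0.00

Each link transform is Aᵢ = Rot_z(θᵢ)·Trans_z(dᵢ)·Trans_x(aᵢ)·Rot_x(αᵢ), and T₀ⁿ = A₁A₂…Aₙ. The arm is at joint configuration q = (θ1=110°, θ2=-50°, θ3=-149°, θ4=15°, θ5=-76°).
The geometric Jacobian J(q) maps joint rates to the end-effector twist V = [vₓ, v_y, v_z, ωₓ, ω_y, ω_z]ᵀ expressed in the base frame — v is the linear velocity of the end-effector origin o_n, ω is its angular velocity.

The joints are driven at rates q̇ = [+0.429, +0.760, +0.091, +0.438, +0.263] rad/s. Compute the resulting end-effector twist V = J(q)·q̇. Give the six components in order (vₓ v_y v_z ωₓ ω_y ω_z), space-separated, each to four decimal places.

o_n = [0.1161, 0.6502, 0.8019]
J₁: ẑ×o_n = [-0.6502, 0.1161, 0.0000], ω = ẑ
J2: z=[0.9397, 0.3420, 0.0000] o=[-0.2497, 0.6860, 0.4900] → [0.1067, -0.2931, -0.1587, 0.9397, 0.3420, 0.0000]
J3: z=[0.9397, 0.3420, 0.0000] o=[-0.2072, 1.2418, -0.1152] → [0.3136, -0.8617, -0.6665, 0.9397, 0.3420, 0.0000]
J4: z=[-0.1114, 0.3059, 0.9455] o=[-0.0294, 0.7531, 0.0639] → [0.3231, 0.2197, -0.0330, -0.1114, 0.3059, 0.9455]
J5: z=[0.8240, 0.5603, -0.0843] o=[0.0984, 0.5761, 0.1362] → [0.3792, -0.5500, 0.0512, 0.8240, 0.5603, -0.0843]
V = J·q̇ = [0.0719, -0.2998, -0.1823, 0.9676, 0.5724, 0.8210]

0.0719 -0.2998 -0.1823 0.9676 0.5724 0.8210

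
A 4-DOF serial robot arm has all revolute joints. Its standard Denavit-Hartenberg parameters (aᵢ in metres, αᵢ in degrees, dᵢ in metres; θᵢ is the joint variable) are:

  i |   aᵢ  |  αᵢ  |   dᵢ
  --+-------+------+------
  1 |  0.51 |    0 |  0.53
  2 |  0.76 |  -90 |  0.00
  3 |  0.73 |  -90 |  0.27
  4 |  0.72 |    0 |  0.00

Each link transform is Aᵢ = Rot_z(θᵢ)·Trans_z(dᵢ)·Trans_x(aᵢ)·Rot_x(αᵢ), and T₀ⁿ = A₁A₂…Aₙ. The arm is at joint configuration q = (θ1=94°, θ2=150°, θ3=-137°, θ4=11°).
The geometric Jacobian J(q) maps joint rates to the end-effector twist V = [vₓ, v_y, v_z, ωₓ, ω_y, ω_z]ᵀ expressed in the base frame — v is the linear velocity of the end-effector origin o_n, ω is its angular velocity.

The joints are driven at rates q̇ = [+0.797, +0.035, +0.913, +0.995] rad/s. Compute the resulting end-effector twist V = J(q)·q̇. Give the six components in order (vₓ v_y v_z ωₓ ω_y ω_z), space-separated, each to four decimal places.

o_n = [0.2111, 0.7120, 1.5099]
J₁: ẑ×o_n = [-0.7120, 0.2111, 0.0000], ω = ẑ
J2: z=[0.0000, 0.0000, 1.0000] o=[-0.0356, 0.5088, 0.5300] → [-0.2032, 0.2467, 0.0000, 0.0000, 0.0000, 1.0000]
J3: z=[0.8988, -0.4384, 0.0000] o=[-0.3687, -0.1743, 0.5300] → [-0.4295, -0.8807, 1.0508, 0.8988, -0.4384, 0.0000]
J4: z=[-0.2990, -0.6130, 0.7314] o=[0.1080, 0.1872, 1.0279] → [-0.6793, 0.2195, -0.0937, -0.2990, -0.6130, 0.7314]
V = J·q̇ = [-1.6426, -0.4088, 0.8661, 0.5231, -1.0101, 1.5597]

-1.6426 -0.4088 0.8661 0.5231 -1.0101 1.5597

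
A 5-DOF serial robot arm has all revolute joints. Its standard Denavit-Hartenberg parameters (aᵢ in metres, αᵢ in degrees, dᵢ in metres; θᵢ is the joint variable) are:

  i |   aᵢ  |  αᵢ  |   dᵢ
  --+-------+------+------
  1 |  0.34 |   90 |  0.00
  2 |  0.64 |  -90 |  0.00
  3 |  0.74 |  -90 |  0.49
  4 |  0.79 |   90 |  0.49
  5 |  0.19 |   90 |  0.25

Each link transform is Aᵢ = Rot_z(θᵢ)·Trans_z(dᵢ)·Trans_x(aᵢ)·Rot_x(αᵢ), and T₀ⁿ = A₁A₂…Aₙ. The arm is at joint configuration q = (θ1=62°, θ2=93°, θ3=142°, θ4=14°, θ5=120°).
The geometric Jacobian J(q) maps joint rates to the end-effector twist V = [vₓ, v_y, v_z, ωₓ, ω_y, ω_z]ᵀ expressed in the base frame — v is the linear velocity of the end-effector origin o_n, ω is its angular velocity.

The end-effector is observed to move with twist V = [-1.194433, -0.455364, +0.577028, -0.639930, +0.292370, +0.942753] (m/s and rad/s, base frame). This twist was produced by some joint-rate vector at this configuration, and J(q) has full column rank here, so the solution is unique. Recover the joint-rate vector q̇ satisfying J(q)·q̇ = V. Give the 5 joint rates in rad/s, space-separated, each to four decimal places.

o_n = [-0.4286, 0.0294, -0.9534]
J₁: ẑ×o_n = [-0.0294, -0.4286, 0.0000], ω = ẑ
J2: z=[0.8829, -0.4695, 0.0000] o=[0.1596, 0.3002, 0.0000] → [0.4476, 0.8418, -0.5152, 0.8829, -0.4695, 0.0000]
J3: z=[-0.4688, -0.8817, -0.0523] o=[0.1439, 0.2706, 0.6391] → [1.3916, -0.7167, -0.3917, -0.4688, -0.8817, -0.0523]
J4: z=[0.7109, -0.3415, -0.6148] o=[-0.4738, 0.0794, 0.0311] → [0.3055, 0.6722, -0.0201, 0.7109, -0.3415, -0.6148]
J5: z=[-0.5817, -0.7768, -0.2412] o=[-0.4377, 0.3301, -0.8633] → [-0.0025, -0.0546, 0.1820, -0.5817, -0.7768, -0.2412]
q̇ = J⁺·V = [0.8940, -0.3550, -0.6570, -0.3050, 0.7180]

0.8940 -0.3550 -0.6570 -0.3050 0.7180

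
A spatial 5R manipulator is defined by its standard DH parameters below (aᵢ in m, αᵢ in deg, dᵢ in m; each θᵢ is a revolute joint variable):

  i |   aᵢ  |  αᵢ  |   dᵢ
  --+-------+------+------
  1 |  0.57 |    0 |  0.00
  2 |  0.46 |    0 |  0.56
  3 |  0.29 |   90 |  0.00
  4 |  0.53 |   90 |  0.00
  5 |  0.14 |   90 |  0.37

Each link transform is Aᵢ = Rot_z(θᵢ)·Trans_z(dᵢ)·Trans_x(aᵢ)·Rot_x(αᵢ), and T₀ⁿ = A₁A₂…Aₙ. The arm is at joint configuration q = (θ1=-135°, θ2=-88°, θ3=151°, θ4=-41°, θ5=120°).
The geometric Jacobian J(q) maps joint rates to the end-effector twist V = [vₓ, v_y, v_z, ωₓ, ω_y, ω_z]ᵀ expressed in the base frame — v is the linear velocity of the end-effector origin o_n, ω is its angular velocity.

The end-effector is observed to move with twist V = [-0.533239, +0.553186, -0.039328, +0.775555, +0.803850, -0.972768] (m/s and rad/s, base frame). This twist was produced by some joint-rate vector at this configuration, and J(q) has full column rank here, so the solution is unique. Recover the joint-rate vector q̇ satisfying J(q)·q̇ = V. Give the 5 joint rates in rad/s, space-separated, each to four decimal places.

-0.2100 0.6880 -0.8470 -0.9860 0.8000

o_n = [-0.7329, -0.5019, -0.0210]
J₁: ẑ×o_n = [0.5019, -0.7329, 0.0000], ω = ẑ
J2: z=[0.0000, 0.0000, 1.0000] o=[-0.4031, -0.4031, 0.0000] → [0.0989, -0.3298, 0.0000, 0.0000, 0.0000, 1.0000]
J3: z=[0.0000, 0.0000, 1.0000] o=[-0.7395, -0.0893, 0.5600] → [0.4126, 0.0066, -0.0000, 0.0000, 0.0000, 1.0000]
J4: z=[-0.9511, -0.3090, 0.0000] o=[-0.6499, -0.3651, 0.5600] → [0.1795, -0.5526, 0.1044, -0.9511, -0.3090, 0.0000]
J5: z=[-0.2027, 0.6239, -0.7547] o=[-0.5263, -0.7456, 0.2123] → [0.0383, 0.1087, 0.0795, -0.2027, 0.6239, -0.7547]
q̇ = J⁺·V = [-0.2100, 0.6880, -0.8470, -0.9860, 0.8000]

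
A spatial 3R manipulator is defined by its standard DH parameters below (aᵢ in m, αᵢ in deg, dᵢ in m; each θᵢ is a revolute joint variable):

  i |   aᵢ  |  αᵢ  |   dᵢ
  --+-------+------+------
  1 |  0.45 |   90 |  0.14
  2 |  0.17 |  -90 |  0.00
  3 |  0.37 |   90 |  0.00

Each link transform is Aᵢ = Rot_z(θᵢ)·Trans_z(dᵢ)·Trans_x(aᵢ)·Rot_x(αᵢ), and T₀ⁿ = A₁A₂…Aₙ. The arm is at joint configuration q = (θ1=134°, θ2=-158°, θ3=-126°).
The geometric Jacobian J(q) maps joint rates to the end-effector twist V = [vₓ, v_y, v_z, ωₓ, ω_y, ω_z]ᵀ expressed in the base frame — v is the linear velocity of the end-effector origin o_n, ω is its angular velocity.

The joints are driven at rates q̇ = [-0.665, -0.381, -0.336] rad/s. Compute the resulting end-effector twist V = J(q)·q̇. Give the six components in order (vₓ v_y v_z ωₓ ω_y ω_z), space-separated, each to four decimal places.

o_n = [-0.1279, 0.5633, 0.1578]
J₁: ẑ×o_n = [-0.5633, -0.1279, 0.0000], ω = ẑ
J2: z=[0.7193, 0.6947, 0.0000] o=[-0.3126, 0.3237, 0.1400] → [0.0124, -0.0128, 0.0440, 0.7193, 0.6947, 0.0000]
J3: z=[-0.2602, 0.2695, -0.9272] o=[-0.2031, 0.2103, 0.0763] → [0.3492, -0.0486, -0.1121, -0.2602, 0.2695, -0.9272]
V = J·q̇ = [0.2525, 0.1062, 0.0209, -0.1866, -0.3552, -0.3535]

0.2525 0.1062 0.0209 -0.1866 -0.3552 -0.3535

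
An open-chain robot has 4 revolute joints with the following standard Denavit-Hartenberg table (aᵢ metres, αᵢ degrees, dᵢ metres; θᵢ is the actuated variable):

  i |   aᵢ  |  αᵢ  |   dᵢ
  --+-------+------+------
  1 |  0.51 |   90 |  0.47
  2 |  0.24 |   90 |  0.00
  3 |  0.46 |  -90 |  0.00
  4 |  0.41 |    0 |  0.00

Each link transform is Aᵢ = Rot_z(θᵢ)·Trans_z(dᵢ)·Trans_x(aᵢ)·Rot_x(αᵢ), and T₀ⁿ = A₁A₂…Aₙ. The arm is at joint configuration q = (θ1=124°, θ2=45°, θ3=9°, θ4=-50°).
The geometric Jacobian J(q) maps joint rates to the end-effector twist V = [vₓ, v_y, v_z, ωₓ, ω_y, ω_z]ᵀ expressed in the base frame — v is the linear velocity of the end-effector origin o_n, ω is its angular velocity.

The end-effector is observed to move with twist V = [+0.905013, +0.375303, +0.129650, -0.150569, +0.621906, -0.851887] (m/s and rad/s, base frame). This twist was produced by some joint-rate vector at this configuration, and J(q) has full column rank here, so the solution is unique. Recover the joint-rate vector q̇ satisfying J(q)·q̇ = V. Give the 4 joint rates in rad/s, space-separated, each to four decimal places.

o_n = [-0.6930, 1.2298, 0.9229]
J₁: ẑ×o_n = [-1.2298, -0.6930, 0.0000], ω = ẑ
J2: z=[0.8290, 0.5592, 0.0000] o=[-0.2852, 0.4228, 0.4700] → [0.2533, -0.3755, 0.8971, 0.8290, 0.5592, 0.0000]
J3: z=[-0.3954, 0.5862, -0.7071] o=[-0.3801, 0.5635, 0.6397] → [0.6372, 0.3333, -0.0800, -0.3954, 0.5862, -0.7071]
J4: z=[0.8807, 0.4606, -0.1106] o=[-0.5001, 0.8701, 0.9610] → [0.0223, 0.0548, 0.4057, 0.8807, 0.4606, -0.1106]
q̇ = J⁺·V = [-0.2510, 0.2180, 0.8490, 0.0050]

-0.2510 0.2180 0.8490 0.0050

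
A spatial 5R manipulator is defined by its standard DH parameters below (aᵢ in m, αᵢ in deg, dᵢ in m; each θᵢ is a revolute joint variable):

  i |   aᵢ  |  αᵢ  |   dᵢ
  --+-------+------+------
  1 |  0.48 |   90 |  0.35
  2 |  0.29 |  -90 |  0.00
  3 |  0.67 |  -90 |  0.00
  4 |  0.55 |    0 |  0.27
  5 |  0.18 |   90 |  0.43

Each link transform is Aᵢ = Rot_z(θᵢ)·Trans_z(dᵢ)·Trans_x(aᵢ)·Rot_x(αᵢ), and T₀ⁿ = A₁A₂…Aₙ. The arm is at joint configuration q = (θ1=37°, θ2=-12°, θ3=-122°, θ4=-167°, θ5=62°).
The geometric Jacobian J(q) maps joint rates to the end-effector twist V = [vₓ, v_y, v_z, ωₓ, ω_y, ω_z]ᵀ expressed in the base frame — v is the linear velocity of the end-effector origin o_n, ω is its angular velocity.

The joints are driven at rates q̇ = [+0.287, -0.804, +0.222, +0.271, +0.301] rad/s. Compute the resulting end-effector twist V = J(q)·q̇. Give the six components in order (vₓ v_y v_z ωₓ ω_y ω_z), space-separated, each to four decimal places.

o_n = [1.3547, 0.4635, 0.4670]
J₁: ẑ×o_n = [-0.4635, 1.3547, 0.0000], ω = ẑ
J2: z=[0.6018, -0.7986, 0.0000] o=[0.3833, 0.2889, 0.3500] → [-0.0934, -0.0704, 0.8808, 0.6018, -0.7986, 0.0000]
J3: z=[0.1660, 0.1251, 0.9781] o=[0.6099, 0.4596, 0.2897] → [0.0184, 0.6991, -0.0926, 0.1660, 0.1251, 0.9781]
J4: z=[0.9814, 0.0760, -0.1763] o=[0.6745, -0.2032, 0.3635] → [0.1254, -0.2215, 0.6025, 0.9814, 0.0760, -0.1763]
J5: z=[0.9814, 0.0760, -0.1763] o=[0.9083, 0.3629, 0.3779] → [0.0245, -0.1662, 0.0647, 0.9814, 0.0760, -0.1763]
V = J·q̇ = [-0.0124, 0.4906, -0.5460, 0.1144, 0.7134, 0.4033]

-0.0124 0.4906 -0.5460 0.1144 0.7134 0.4033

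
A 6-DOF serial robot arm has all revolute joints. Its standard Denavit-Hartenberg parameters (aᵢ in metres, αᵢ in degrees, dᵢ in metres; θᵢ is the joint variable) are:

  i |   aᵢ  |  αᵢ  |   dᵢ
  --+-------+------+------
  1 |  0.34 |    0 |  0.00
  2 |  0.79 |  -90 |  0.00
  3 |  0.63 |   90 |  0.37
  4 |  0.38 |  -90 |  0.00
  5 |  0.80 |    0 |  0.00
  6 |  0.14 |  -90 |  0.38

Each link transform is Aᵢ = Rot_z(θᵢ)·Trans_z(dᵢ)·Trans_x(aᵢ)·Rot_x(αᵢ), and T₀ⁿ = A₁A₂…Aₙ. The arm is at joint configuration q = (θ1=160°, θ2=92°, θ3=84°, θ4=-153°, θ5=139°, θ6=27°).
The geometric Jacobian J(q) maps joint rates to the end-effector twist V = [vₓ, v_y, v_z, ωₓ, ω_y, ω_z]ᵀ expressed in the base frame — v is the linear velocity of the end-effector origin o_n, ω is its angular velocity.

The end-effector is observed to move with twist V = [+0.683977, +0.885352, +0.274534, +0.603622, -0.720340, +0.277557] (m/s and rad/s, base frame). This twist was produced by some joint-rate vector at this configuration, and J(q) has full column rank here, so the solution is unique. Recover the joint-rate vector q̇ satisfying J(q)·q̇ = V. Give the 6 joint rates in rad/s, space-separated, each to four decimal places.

o_n = [-0.2430, -0.2784, -1.1752]
J₁: ẑ×o_n = [0.2784, -0.2430, 0.0000], ω = ẑ
J2: z=[0.0000, 0.0000, 1.0000] o=[-0.3195, 0.1163, 0.0000] → [0.3947, 0.0765, -0.0000, 0.0000, 0.0000, 1.0000]
J3: z=[0.9511, -0.3090, 0.0000] o=[-0.5636, -0.6350, 0.0000] → [0.3632, 1.1177, 0.4383, 0.9511, -0.3090, 0.0000]
J4: z=[-0.3073, -0.9458, 0.1045] o=[-0.2321, -0.8120, -0.6265] → [0.4631, -0.1698, -0.1744, -0.3073, -0.9458, 0.1045]
J5: z=[-0.8621, 0.2302, -0.4515] o=[-0.3852, -0.7250, -0.2898] → [-0.0021, -0.8274, -0.4178, -0.8621, 0.2302, -0.4515]
J6: z=[-0.8621, 0.2302, -0.4515] o=[0.0194, -0.3668, -0.8797] → [-0.0281, -0.1362, -0.0158, -0.8621, 0.2302, -0.4515]
q̇ = J⁺·V = [-0.0110, 0.3060, 0.9330, 0.4940, 0.1140, 0.0390]

-0.0110 0.3060 0.9330 0.4940 0.1140 0.0390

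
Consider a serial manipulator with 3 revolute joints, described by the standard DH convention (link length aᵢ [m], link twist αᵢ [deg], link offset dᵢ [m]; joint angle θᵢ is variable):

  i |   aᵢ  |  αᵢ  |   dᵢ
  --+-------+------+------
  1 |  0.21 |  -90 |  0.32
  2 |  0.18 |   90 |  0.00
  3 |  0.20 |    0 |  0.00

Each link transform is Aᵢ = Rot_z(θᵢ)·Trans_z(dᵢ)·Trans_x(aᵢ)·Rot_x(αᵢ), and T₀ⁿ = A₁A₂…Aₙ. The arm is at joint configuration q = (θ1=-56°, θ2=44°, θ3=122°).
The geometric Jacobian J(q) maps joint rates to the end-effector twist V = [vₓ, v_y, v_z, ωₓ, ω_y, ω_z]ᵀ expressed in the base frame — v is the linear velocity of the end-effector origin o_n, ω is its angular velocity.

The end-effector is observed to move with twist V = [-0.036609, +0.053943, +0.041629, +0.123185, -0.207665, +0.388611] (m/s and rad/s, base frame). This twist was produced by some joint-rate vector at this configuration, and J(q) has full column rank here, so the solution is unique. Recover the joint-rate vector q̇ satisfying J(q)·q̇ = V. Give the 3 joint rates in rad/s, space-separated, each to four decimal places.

0.1390 -0.0140 0.3470

o_n = [0.2878, -0.1234, 0.2686]
J₁: ẑ×o_n = [0.1234, 0.2878, -0.0000], ω = ẑ
J2: z=[0.8290, 0.5592, 0.0000] o=[0.1174, -0.1741, 0.3200] → [-0.0288, 0.0426, -0.0532, 0.8290, 0.5592, 0.0000]
J3: z=[0.3884, -0.5759, 0.7193] o=[0.1898, -0.2814, 0.1950] → [-0.1561, 0.0419, 0.1178, 0.3884, -0.5759, 0.7193]
q̇ = J⁺·V = [0.1390, -0.0140, 0.3470]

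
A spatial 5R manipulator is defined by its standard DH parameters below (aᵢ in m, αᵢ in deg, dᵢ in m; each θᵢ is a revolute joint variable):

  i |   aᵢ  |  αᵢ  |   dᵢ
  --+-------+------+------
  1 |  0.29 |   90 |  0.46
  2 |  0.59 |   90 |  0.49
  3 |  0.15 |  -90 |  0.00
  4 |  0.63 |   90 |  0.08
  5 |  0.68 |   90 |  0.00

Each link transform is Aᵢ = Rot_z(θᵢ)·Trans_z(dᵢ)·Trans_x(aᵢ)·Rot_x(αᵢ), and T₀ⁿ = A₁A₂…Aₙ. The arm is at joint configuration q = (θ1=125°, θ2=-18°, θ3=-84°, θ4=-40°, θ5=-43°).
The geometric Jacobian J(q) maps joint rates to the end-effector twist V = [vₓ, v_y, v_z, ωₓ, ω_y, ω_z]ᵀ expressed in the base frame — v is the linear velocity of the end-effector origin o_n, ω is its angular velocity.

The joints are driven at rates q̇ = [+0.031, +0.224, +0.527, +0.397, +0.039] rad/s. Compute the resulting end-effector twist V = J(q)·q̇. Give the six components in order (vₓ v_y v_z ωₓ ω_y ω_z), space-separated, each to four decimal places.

o_n = [-0.6665, -0.0212, -0.3263]
J₁: ẑ×o_n = [0.0212, -0.6665, 0.0000], ω = ẑ
J2: z=[0.8192, 0.5736, 0.0000] o=[-0.1663, 0.2376, 0.4600] → [-0.4510, 0.6441, 0.0750, 0.8192, 0.5736, 0.0000]
J3: z=[0.1772, -0.2531, -0.9511] o=[-0.0868, 0.9783, 0.2777] → [-0.7976, 0.6584, -0.3239, 0.1772, -0.2531, -0.9511]
J4: z=[-0.4569, 0.8347, -0.3073] o=[-0.2176, 0.9049, 0.2728] → [-0.7847, -0.1357, 0.7979, -0.4569, 0.8347, -0.3073]
J5: z=[0.6961, 0.1204, -0.7078] o=[-0.6030, 0.6332, -0.1525] → [-0.4841, 0.1660, -0.4478, 0.6961, 0.1204, -0.7078]
V = J·q̇ = [-0.8511, 0.4232, 0.1454, 0.1227, 0.3312, -0.6198]

-0.8511 0.4232 0.1454 0.1227 0.3312 -0.6198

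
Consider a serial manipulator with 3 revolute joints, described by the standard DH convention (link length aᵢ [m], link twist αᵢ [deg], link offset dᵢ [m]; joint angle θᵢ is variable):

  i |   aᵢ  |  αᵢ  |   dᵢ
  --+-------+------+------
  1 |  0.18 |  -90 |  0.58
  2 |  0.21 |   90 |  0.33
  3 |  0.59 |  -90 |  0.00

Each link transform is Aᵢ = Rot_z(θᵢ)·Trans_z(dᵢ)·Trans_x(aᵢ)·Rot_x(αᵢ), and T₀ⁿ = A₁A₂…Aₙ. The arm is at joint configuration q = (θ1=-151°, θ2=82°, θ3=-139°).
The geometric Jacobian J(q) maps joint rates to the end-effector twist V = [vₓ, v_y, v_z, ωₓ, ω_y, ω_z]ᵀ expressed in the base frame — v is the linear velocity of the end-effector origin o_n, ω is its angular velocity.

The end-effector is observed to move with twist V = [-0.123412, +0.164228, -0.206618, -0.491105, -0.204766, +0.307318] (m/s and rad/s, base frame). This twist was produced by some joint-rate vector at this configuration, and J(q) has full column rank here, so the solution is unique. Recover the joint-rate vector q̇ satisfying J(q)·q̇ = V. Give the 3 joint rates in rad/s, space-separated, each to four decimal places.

o_n = [-0.1565, -0.0215, 0.8130]
J₁: ẑ×o_n = [0.0215, -0.1565, 0.0000], ω = ẑ
J2: z=[0.4848, -0.8746, 0.0000] o=[-0.1574, -0.0873, 0.5800] → [-0.2038, -0.1130, 0.0327, 0.4848, -0.8746, 0.0000]
J3: z=[-0.8661, -0.4801, 0.1392] o=[-0.0230, -0.3901, 0.3720] → [-0.2630, 0.3633, -0.3833, -0.8661, -0.4801, 0.1392]
q̇ = J⁺·V = [0.2330, -0.0590, 0.5340]

0.2330 -0.0590 0.5340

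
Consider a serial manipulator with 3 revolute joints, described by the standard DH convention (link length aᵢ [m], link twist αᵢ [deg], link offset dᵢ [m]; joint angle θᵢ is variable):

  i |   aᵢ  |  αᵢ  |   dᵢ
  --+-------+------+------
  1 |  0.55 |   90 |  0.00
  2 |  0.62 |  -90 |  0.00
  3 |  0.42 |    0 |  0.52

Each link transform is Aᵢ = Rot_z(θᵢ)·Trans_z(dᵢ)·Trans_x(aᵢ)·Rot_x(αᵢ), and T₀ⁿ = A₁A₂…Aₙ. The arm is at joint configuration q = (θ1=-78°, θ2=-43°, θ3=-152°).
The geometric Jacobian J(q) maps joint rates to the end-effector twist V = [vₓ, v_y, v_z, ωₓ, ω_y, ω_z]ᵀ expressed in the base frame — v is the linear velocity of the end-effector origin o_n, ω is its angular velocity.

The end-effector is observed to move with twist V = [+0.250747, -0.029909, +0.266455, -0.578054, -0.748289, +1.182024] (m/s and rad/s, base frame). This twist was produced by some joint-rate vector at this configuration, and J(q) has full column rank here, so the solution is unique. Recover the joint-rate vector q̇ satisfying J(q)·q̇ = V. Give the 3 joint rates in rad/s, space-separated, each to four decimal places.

o_n = [0.0331, -1.1041, 0.2104]
J₁: ẑ×o_n = [1.1041, 0.0331, -0.0000], ω = ẑ
J2: z=[-0.9781, -0.2079, 0.0000] o=[0.1144, -0.5380, 0.0000] → [-0.0437, 0.2058, 0.5369, -0.9781, -0.2079, 0.0000]
J3: z=[0.1418, -0.6671, 0.7314] o=[0.2086, -0.9815, -0.4228] → [-0.3328, -0.2182, -0.1345, 0.1418, -0.6671, 0.7314]
q̇ = J⁺·V = [0.5260, 0.7210, 0.8970]

0.5260 0.7210 0.8970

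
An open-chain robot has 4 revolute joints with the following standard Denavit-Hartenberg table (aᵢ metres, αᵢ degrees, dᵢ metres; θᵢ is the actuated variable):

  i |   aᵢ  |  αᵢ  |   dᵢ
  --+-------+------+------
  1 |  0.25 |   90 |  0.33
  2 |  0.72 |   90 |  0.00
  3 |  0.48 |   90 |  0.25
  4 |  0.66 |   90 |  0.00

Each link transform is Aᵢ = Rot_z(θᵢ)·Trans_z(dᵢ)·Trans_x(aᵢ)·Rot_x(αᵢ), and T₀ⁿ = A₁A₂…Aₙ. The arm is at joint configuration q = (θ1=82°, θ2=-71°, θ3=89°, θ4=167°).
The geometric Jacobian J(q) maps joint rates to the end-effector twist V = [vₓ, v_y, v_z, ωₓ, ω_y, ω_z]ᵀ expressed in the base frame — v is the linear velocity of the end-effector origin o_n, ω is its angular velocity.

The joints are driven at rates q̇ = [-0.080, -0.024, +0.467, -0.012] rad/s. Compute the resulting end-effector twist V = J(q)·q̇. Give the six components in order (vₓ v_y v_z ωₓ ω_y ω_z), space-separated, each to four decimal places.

o_n = [-0.1466, 0.1284, -0.4778]
J₁: ẑ×o_n = [-0.1284, -0.1466, 0.0000], ω = ẑ
J2: z=[0.9903, -0.1392, 0.0000] o=[0.0348, 0.2476, 0.3300] → [0.1124, 0.7999, -0.1433, 0.9903, -0.1392, 0.0000]
J3: z=[-0.1316, -0.9363, -0.3256] o=[0.0674, 0.4797, -0.3508] → [0.0046, 0.0530, -0.1542, -0.1316, -0.9363, -0.3256]
J4: z=[0.0280, 0.3248, -0.9454] o=[0.5102, 0.1815, -0.4401] → [-0.0625, 0.6220, 0.2118, 0.0280, 0.3248, -0.9454]
V = J·q̇ = [0.0105, 0.0098, -0.0711, -0.0856, -0.4378, -0.2207]

0.0105 0.0098 -0.0711 -0.0856 -0.4378 -0.2207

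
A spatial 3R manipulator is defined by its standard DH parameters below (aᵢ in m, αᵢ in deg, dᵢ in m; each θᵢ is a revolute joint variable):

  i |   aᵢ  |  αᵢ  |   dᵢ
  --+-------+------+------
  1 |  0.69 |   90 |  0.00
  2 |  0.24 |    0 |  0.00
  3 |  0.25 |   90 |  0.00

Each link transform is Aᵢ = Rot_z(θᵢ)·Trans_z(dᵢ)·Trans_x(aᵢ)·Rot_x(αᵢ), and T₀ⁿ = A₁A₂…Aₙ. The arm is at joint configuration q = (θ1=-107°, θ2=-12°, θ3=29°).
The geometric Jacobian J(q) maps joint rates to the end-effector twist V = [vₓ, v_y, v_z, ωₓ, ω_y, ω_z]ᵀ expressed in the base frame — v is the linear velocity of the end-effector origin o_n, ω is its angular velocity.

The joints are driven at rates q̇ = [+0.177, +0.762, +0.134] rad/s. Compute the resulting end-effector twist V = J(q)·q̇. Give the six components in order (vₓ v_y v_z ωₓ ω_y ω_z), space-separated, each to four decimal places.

0.2050 -0.0340 0.3931 -0.8568 0.2620 0.1770

o_n = [-0.3403, -1.1130, 0.0232]
J₁: ẑ×o_n = [1.1130, -0.3403, 0.0000], ω = ẑ
J2: z=[-0.9563, 0.2924, 0.0000] o=[-0.2017, -0.6599, 0.0000] → [0.0068, 0.0222, 0.4738, -0.9563, 0.2924, 0.0000]
J3: z=[-0.9563, 0.2924, 0.0000] o=[-0.2704, -0.8843, -0.0499] → [0.0214, 0.0699, 0.2391, -0.9563, 0.2924, 0.0000]
V = J·q̇ = [0.2050, -0.0340, 0.3931, -0.8568, 0.2620, 0.1770]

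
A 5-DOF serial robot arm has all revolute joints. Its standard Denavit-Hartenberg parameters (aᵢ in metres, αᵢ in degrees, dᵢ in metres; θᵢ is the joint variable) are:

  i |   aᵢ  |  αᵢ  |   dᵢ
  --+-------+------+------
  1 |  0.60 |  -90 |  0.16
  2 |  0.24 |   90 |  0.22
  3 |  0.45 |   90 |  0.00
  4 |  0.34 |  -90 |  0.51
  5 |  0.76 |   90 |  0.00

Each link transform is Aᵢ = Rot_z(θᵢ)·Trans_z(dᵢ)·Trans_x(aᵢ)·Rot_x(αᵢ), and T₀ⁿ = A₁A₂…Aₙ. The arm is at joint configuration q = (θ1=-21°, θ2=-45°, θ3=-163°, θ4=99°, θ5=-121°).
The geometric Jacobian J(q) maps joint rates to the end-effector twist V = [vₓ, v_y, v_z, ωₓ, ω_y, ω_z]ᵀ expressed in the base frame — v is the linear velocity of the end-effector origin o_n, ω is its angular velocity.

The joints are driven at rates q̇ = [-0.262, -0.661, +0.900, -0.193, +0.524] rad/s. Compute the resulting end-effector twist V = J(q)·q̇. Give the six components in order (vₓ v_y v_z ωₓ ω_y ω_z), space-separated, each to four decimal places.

-0.4500 -0.4188 -0.6115 -0.4248 -0.5806 0.7063

o_n = [0.6677, 1.0256, -0.2561]
J₁: ẑ×o_n = [-1.0256, 0.6677, 0.0000], ω = ẑ
J2: z=[0.3584, 0.9336, 0.0000] o=[0.5601, -0.2150, 0.1600] → [-0.3884, 0.1491, 0.3442, 0.3584, 0.9336, 0.0000]
J3: z=[-0.6601, 0.2534, 0.7071] o=[0.7974, -0.0705, 0.3297] → [-0.9235, -0.4784, -0.6907, -0.6601, 0.2534, 0.7071]
J4: z=[0.1497, 0.9669, -0.2067] o=[0.4662, -0.0842, 0.0254] → [-0.0427, 0.0005, -0.0287, 0.1497, 0.9669, -0.2067]
J5: z=[0.8303, -0.0094, 0.5573] o=[0.3600, 0.4956, 0.1934] → [-0.2911, 0.5446, 0.4430, 0.8303, -0.0094, 0.5573]
V = J·q̇ = [-0.4500, -0.4188, -0.6115, -0.4248, -0.5806, 0.7063]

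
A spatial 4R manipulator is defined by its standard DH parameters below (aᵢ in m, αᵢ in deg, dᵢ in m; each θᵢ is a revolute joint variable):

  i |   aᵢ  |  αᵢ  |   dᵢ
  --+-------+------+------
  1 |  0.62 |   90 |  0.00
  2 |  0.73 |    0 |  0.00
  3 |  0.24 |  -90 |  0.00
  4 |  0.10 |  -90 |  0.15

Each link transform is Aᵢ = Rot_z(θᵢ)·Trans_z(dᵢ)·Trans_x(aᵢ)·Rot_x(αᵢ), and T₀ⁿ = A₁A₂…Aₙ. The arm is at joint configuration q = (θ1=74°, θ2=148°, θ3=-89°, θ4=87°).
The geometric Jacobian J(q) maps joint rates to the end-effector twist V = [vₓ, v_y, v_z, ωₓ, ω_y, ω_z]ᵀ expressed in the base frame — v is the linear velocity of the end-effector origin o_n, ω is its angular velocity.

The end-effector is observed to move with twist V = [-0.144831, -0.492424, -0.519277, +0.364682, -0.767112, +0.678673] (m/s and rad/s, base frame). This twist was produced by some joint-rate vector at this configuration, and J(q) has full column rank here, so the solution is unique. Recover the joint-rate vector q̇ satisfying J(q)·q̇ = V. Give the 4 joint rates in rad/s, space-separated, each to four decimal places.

o_n = [-0.0964, 0.0262, 0.6743]
J₁: ẑ×o_n = [-0.0262, -0.0964, 0.0000], ω = ẑ
J2: z=[0.9613, -0.2756, 0.0000] o=[0.1709, 0.5960, 0.0000] → [-0.1859, -0.6482, -0.6213, 0.9613, -0.2756, 0.0000]
J3: z=[0.9613, -0.2756, 0.0000] o=[0.0003, 0.0009, 0.3868] → [-0.0792, -0.2763, -0.0023, 0.9613, -0.2756, 0.0000]
J4: z=[-0.2363, -0.8240, 0.5150] o=[0.0343, 0.1197, 0.5926] → [-0.0192, -0.0480, -0.0856, -0.2363, -0.8240, 0.5150]
q̇ = J⁺·V = [0.2960, 0.7340, -0.1720, 0.7430]

0.2960 0.7340 -0.1720 0.7430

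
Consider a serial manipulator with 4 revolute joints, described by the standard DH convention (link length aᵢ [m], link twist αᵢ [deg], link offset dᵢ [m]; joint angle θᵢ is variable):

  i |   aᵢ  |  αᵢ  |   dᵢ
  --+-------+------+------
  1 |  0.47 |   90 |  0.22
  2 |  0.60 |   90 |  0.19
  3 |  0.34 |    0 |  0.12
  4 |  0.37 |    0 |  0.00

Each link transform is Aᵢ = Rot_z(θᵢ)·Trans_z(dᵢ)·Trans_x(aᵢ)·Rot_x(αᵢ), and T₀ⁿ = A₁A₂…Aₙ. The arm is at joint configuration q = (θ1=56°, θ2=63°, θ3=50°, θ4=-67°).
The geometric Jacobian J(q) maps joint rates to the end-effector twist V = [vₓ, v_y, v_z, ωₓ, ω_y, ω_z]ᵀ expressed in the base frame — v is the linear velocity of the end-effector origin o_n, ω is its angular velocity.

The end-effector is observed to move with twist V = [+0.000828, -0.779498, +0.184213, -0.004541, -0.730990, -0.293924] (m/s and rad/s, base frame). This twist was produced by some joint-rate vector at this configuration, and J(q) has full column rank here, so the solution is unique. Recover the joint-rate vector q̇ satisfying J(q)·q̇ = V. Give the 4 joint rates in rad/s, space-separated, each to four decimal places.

-0.6040 0.4050 0.0380 -0.7210

o_n = [0.9040, 0.7281, 1.2101]
J₁: ẑ×o_n = [-0.7281, 0.9040, 0.0000], ω = ẑ
J2: z=[0.8290, -0.5592, 0.0000] o=[0.2628, 0.3896, 0.2200] → [-0.5537, -0.8208, 0.6392, 0.8290, -0.5592, 0.0000]
J3: z=[0.4982, 0.7387, -0.4540] o=[0.5727, 0.5092, 0.7546] → [0.4359, -0.3774, -0.1357, 0.4982, 0.7387, -0.4540]
J4: z=[0.4982, 0.7387, -0.4540] o=[0.9039, 0.5345, 0.8949] → [0.3208, -0.1571, 0.0964, 0.4982, 0.7387, -0.4540]
q̇ = J⁺·V = [-0.6040, 0.4050, 0.0380, -0.7210]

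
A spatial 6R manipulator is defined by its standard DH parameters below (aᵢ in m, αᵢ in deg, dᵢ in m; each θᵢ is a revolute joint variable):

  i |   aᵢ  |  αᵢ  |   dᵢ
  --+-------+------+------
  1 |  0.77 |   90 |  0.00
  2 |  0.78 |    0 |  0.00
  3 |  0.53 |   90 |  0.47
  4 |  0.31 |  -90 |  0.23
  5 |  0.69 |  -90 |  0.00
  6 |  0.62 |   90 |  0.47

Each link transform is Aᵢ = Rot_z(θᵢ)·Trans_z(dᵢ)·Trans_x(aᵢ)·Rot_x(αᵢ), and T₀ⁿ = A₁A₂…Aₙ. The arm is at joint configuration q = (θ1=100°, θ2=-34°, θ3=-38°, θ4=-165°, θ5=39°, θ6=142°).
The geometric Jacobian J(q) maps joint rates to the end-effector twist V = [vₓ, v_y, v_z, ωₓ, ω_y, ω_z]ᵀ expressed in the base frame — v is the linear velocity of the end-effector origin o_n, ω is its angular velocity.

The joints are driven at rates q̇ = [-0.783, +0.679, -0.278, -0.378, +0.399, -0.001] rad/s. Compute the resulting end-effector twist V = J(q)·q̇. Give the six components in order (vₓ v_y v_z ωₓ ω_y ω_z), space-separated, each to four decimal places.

o_n = [0.4789, 1.8595, -0.6084]
J₁: ẑ×o_n = [-1.8595, 0.4789, 0.0000], ω = ẑ
J2: z=[0.9848, 0.1736, 0.0000] o=[-0.1337, 0.7583, 0.0000] → [-0.1057, 0.5992, 0.9781, 0.9848, 0.1736, 0.0000]
J3: z=[0.9848, 0.1736, 0.0000] o=[-0.2460, 1.3951, -0.4362] → [-0.0299, 0.1696, 0.3315, 0.9848, 0.1736, 0.0000]
J4: z=[0.1651, -0.9366, -0.3090] o=[0.1884, 1.6380, -0.9402] → [-0.2423, -0.1446, 0.3086, 0.1651, -0.9366, -0.3090]
J5: z=[-0.9651, -0.0890, -0.2462] o=[0.1635, 1.3176, -0.7265] → [0.1229, 0.0363, -0.4950, -0.9651, -0.0890, -0.2462]
J6: z=[-0.0006, 0.9412, -0.3380] o=[-0.0171, 1.5425, -0.0997] → [-0.3716, -0.1679, -0.4670, -0.0006, 0.9412, -0.3380]
V = J·q̇ = [1.5336, 0.0540, 0.2583, -0.0526, 0.3872, -0.7641]

1.5336 0.0540 0.2583 -0.0526 0.3872 -0.7641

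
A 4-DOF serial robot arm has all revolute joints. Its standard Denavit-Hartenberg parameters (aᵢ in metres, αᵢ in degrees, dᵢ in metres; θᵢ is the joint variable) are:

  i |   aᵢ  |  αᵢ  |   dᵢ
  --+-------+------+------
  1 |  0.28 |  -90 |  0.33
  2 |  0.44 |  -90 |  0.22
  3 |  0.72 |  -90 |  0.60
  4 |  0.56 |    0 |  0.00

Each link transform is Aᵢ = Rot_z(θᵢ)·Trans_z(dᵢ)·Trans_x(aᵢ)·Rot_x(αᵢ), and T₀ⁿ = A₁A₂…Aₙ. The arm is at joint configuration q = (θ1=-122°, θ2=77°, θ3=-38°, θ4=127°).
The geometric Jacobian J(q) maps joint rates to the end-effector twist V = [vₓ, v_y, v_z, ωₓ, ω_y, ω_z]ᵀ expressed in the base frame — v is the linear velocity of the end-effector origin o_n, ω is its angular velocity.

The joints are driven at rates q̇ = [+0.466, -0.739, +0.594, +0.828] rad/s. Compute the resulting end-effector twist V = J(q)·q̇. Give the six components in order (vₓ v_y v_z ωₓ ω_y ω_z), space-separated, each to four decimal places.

-0.2494 0.1074 0.0984 -0.9341 1.1309 -0.1643

o_n = [0.2286, -0.4943, -0.4271]
J₁: ẑ×o_n = [0.4943, 0.2286, -0.0000], ω = ẑ
J2: z=[0.8480, -0.5299, 0.0000] o=[-0.1484, -0.2375, 0.3300] → [0.4012, 0.6421, -0.0180, 0.8480, -0.5299, 0.0000]
J3: z=[0.5163, 0.8263, -0.2250] o=[-0.0143, -0.4380, -0.0987] → [-0.2840, 0.1149, -0.2297, 0.5163, 0.8263, -0.2250]
J4: z=[-0.7417, 0.3001, -0.5999] o=[0.6038, -0.2853, -0.7865] → [-0.0175, 0.4916, 0.2676, -0.7417, 0.3001, -0.5999]
V = J·q̇ = [-0.2494, 0.1074, 0.0984, -0.9341, 1.1309, -0.1643]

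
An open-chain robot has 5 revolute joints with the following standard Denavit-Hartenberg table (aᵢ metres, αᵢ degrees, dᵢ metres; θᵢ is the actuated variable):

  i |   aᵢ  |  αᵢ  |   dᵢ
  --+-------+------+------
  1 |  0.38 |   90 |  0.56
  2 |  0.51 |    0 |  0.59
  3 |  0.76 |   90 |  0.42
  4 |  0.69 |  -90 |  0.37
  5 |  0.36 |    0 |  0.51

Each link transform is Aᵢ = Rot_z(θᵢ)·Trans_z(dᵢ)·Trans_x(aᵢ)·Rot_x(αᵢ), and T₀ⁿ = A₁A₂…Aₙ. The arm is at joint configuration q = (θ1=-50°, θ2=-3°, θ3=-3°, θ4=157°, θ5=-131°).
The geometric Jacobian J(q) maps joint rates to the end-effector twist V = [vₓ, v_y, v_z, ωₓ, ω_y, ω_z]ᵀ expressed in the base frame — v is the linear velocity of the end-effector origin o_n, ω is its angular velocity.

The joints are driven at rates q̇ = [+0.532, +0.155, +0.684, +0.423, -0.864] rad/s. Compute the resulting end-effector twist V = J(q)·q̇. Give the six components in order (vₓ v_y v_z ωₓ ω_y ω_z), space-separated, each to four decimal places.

o_n = [0.0700, -1.2002, -0.1198]
J₁: ẑ×o_n = [1.2002, 0.0700, -0.0000], ω = ẑ
J2: z=[-0.7660, -0.6428, 0.0000] o=[0.2443, -0.2911, 0.5600] → [0.4370, -0.5208, 0.5844, -0.7660, -0.6428, 0.0000]
J3: z=[-0.7660, -0.6428, 0.0000] o=[0.1197, -1.0605, 0.5333] → [0.4198, -0.5003, 0.0751, -0.7660, -0.6428, 0.0000]
J4: z=[-0.0672, 0.0801, -0.9945] o=[0.2838, -1.9095, 0.4539] → [0.6594, 0.1740, -0.0305, -0.0672, 0.0801, -0.9945]
J5: z=[0.4554, 0.8894, 0.0408] o=[-0.3536, -1.5692, 0.1523] → [-0.2571, 0.1412, -0.2087, 0.4554, 0.8894, 0.0408]
V = J·q̇ = [1.4945, -0.4341, 0.3094, -1.0646, -1.2738, 0.0760]

1.4945 -0.4341 0.3094 -1.0646 -1.2738 0.0760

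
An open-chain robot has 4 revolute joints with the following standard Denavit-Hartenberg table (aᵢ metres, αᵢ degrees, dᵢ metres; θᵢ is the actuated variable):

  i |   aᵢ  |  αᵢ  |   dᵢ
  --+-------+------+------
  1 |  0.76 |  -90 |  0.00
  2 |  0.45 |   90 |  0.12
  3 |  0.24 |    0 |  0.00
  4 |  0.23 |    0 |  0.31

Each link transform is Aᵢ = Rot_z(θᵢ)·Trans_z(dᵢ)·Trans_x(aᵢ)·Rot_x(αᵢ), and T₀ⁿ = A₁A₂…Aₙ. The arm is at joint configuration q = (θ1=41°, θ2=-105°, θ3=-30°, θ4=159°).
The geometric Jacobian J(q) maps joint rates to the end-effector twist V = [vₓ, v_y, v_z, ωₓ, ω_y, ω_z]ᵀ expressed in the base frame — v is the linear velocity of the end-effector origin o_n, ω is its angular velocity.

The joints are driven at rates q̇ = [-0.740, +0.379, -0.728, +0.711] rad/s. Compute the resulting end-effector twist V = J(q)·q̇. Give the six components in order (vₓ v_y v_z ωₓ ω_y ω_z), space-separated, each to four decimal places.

o_n = [0.1301, 0.3499, 0.4154]
J₁: ẑ×o_n = [-0.3499, 0.1301, 0.0000], ω = ẑ
J2: z=[-0.6561, 0.7547, 0.0000] o=[0.5736, 0.4986, 0.0000] → [0.3135, 0.2725, 0.4322, -0.6561, 0.7547, 0.0000]
J3: z=[-0.7290, -0.6337, -0.2588] o=[0.4070, 0.5128, 0.4347] → [-0.0299, 0.0576, -0.0567, -0.7290, -0.6337, -0.2588]
J4: z=[-0.7290, -0.6337, -0.2588] o=[0.4451, 0.3869, 0.6354] → [0.1299, -0.0789, -0.1727, -0.7290, -0.6337, -0.2588]
V = J·q̇ = [0.4919, -0.0910, 0.0824, -0.2363, 0.2968, -0.7356]

0.4919 -0.0910 0.0824 -0.2363 0.2968 -0.7356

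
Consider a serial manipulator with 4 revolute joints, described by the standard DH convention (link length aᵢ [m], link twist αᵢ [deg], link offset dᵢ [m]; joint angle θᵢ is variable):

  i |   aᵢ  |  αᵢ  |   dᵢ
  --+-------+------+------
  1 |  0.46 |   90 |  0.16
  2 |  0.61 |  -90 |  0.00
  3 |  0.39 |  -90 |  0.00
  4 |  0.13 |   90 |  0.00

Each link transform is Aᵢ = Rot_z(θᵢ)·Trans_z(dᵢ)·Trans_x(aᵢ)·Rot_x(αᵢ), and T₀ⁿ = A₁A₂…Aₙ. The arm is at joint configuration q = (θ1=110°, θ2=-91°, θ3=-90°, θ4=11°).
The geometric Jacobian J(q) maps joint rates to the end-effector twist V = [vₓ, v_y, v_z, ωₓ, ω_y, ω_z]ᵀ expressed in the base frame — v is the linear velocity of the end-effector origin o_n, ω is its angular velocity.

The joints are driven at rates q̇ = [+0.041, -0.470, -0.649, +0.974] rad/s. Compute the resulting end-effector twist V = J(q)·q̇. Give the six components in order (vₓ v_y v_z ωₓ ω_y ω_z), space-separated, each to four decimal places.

o_n = [0.3412, 0.5760, -0.4495]
J₁: ẑ×o_n = [-0.5760, 0.3412, 0.0000], ω = ẑ
J2: z=[0.9397, 0.3420, 0.0000] o=[-0.1573, 0.4323, 0.1600] → [-0.2085, 0.5727, -0.0354, 0.9397, 0.3420, 0.0000]
J3: z=[-0.3420, 0.9395, -0.0175] o=[-0.1537, 0.4223, -0.4499] → [0.0031, -0.0085, -0.5175, -0.3420, 0.9395, -0.0175]
J4: z=[0.0060, -0.0164, -0.9998] o=[0.2128, 0.5556, -0.4499] → [0.0203, -0.1284, 0.0022, 0.0060, -0.0164, -0.9998]
V = J·q̇ = [0.0922, -0.3747, 0.3547, -0.2139, -0.7865, -0.9215]

0.0922 -0.3747 0.3547 -0.2139 -0.7865 -0.9215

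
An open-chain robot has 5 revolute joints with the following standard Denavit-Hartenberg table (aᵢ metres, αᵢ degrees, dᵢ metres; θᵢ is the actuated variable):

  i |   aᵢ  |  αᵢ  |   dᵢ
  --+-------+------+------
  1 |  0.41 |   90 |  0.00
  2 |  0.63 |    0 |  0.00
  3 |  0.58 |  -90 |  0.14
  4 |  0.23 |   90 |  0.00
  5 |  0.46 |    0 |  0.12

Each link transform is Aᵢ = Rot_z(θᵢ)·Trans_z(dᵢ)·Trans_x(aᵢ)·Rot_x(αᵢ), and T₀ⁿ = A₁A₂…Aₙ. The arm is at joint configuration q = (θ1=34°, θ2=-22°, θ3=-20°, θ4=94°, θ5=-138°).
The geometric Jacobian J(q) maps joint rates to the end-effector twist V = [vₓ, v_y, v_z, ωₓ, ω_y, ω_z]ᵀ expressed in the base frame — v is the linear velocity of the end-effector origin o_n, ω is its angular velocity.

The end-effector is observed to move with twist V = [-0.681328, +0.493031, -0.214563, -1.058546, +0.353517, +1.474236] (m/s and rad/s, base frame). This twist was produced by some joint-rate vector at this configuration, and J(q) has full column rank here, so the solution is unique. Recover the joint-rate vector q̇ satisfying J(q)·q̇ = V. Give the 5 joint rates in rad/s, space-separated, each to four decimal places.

0.8190 -0.2310 -0.7200 0.0320 -0.9460

o_n = [1.2253, 0.5331, -0.9382]
J₁: ẑ×o_n = [-0.5331, 1.2253, 0.0000], ω = ẑ
J2: z=[0.5592, -0.8290, 0.0000] o=[0.3399, 0.2293, 0.0000] → [0.7778, 0.5246, 0.9039, 0.5592, -0.8290, 0.0000]
J3: z=[0.5592, -0.8290, 0.0000] o=[0.8242, 0.5559, -0.2360] → [0.5821, 0.3926, 0.3198, 0.5592, -0.8290, 0.0000]
J4: z=[0.5547, 0.3742, 0.7431] o=[1.2598, 0.6809, -0.6241] → [-0.0077, 0.1486, -0.0691, 0.5547, 0.3742, 0.7431]
J5: z=[0.5756, 0.4724, -0.6675] o=[1.1216, 0.8644, -0.6134] → [-0.3746, 0.1177, -0.2397, 0.5756, 0.4724, -0.6675]
q̇ = J⁺·V = [0.8190, -0.2310, -0.7200, 0.0320, -0.9460]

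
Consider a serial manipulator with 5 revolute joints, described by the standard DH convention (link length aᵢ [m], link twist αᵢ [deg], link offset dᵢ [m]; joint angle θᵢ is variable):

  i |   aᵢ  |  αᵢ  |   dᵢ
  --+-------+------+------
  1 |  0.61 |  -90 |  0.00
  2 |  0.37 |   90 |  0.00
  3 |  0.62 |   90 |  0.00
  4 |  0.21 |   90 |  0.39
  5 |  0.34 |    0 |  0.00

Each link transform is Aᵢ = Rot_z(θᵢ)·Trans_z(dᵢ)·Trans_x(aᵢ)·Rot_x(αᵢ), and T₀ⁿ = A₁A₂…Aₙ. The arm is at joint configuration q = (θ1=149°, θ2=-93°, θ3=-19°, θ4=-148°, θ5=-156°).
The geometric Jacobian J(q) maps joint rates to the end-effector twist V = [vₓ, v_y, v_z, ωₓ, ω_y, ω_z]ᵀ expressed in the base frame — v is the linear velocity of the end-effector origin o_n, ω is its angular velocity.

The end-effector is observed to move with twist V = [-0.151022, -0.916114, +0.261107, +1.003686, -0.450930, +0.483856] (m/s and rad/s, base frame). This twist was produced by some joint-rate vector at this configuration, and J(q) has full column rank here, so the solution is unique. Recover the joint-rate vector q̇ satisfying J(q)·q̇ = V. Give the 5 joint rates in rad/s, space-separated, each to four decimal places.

o_n = [-0.1936, 0.6618, 0.9508]
J₁: ẑ×o_n = [-0.6618, -0.1936, 0.0000], ω = ẑ
J2: z=[-0.5150, -0.8572, 0.0000] o=[-0.5229, 0.3142, 0.0000] → [-0.8150, 0.4897, 0.1032, -0.5150, -0.8572, 0.0000]
J3: z=[0.8560, -0.5143, -0.0523] o=[-0.5063, 0.3042, 0.3695] → [-0.2803, -0.5140, 0.4670, 0.8560, -0.5143, -0.0523]
J4: z=[0.4724, 0.8192, -0.3251] o=[-0.3760, 0.4614, 0.9549] → [0.0618, -0.0574, -0.0548, 0.4724, 0.8192, -0.3251]
J5: z=[0.6146, -0.5706, -0.5447] o=[-0.3245, 0.7930, 0.6658] → [-0.2341, -0.2465, -0.0059, 0.6146, -0.5706, -0.5447]
q̇ = J⁺·V = [0.6200, -0.7350, 0.6640, -0.5460, 0.5120]

0.6200 -0.7350 0.6640 -0.5460 0.5120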